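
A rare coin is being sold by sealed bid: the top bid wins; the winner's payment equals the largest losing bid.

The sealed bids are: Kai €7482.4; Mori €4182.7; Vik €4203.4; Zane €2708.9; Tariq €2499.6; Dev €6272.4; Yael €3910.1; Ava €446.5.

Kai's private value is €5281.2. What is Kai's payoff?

−€991.2

Highest bid: Kai at €7482.4, so Kai wins.
Second-highest bid: Dev at €6272.4 — that is the price the winner pays.
Kai's payoff = value − price = €5281.2 − €6272.4 = −€991.2.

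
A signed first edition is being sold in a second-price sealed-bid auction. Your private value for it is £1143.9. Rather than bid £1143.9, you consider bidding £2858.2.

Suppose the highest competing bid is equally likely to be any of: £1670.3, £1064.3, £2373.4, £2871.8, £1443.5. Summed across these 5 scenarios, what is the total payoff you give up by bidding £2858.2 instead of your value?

The deviation costs you only when the competing bid falls strictly between £1143.9 and £2858.2; elsewhere both bids give the same outcome.
£1670.3: truthful payoff £0, deviation payoff −£526.4 → loss £526.4.
£1064.3: outcomes coincide → loss £0.
£2373.4: truthful payoff £0, deviation payoff −£1229.5 → loss £1229.5.
£2871.8: outcomes coincide → loss £0.
£1443.5: truthful payoff £0, deviation payoff −£299.6 → loss £299.6.
Total loss = £526.4 + £1229.5 + £299.6 = £2055.5.

£2055.5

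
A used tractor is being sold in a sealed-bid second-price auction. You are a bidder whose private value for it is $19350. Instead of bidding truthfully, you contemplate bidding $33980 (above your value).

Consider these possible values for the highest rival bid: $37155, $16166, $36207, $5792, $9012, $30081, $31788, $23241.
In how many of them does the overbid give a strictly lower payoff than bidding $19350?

The deviation hurts exactly when the highest competing bid lies strictly between $19350 and $33980 — overbidding then wins at a price above your value.
$37155: above both → same outcome either way.
$16166: below both → same outcome either way.
$36207: above both → same outcome either way.
$5792: below both → same outcome either way.
$9012: below both → same outcome either way.
$30081: inside the interval → strictly worse (loss $10731).
$31788: inside the interval → strictly worse (loss $12438).
$23241: inside the interval → strictly worse (loss $3891).
Count: 3.

3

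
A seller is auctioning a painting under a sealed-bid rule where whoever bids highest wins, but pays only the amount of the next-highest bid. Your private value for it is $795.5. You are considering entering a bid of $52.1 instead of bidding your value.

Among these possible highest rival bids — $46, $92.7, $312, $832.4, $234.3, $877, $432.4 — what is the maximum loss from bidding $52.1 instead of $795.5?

$702.8

$46: same outcome either way → loss $0.
$92.7: truthful gives $702.8, deviation gives $0 → loss $702.8.
$312: truthful gives $483.5, deviation gives $0 → loss $483.5.
$832.4: same outcome either way → loss $0.
$234.3: truthful gives $561.2, deviation gives $0 → loss $561.2.
$877: same outcome either way → loss $0.
$432.4: truthful gives $363.1, deviation gives $0 → loss $363.1.
Maximum loss: $702.8.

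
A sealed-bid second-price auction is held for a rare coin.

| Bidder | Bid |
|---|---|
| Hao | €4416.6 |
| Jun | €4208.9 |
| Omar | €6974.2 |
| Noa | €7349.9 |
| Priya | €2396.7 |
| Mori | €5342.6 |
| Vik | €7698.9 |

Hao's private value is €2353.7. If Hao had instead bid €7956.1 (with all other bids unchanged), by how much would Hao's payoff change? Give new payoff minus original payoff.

The highest bid among the other bidders is €7698.9; Hao's bid doesn't change that.
Original bid €4416.6: Hao is not highest (top rival bid is €7698.9); payoff €0.
Alternative bid €7956.1: Hao is highest, pays the top rival bid €7698.9; payoff €2353.7 − €7698.9 = −€5345.2.
Change in payoff = −€5345.2 − (€0) = −€5345.2.

−€5345.2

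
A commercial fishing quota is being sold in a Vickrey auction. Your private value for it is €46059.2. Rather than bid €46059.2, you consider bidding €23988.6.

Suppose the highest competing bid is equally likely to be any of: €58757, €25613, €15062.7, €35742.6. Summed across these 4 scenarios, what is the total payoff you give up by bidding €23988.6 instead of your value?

€30762.8

The deviation costs you only when the competing bid falls strictly between €23988.6 and €46059.2; elsewhere both bids give the same outcome.
€58757: outcomes coincide → loss €0.
€25613: truthful payoff €20446.2, deviation payoff €0 → loss €20446.2.
€15062.7: outcomes coincide → loss €0.
€35742.6: truthful payoff €10316.6, deviation payoff €0 → loss €10316.6.
Total loss = €20446.2 + €10316.6 = €30762.8.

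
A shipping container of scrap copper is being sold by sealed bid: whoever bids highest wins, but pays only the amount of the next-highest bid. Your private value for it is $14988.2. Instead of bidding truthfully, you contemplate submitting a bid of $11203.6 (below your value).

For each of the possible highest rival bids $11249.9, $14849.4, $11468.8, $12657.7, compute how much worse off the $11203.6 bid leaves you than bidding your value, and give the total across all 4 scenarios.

The deviation costs you only when the competing bid falls strictly between $11203.6 and $14988.2; elsewhere both bids give the same outcome.
$11249.9: truthful payoff $3738.3, deviation payoff $0 → loss $3738.3.
$14849.4: truthful payoff $138.8, deviation payoff $0 → loss $138.8.
$11468.8: truthful payoff $3519.4, deviation payoff $0 → loss $3519.4.
$12657.7: truthful payoff $2330.5, deviation payoff $0 → loss $2330.5.
Total loss = $3738.3 + $138.8 + $3519.4 + $2330.5 = $9727.
In a second-price auction your bid sets only whether you win, not what you pay, so bidding your true value is weakly dominant.

$9727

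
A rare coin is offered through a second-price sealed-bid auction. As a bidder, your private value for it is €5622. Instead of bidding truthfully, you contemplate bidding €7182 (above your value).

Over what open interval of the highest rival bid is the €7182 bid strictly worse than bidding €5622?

If the competing bid is below €5622, both bids win at the same price — no difference.
If it is above €7182, both bids lose — no difference.
If it lies strictly between €5622 and €7182, bidding your value loses (payoff 0) while bidding €7182 wins at a price above your value (payoff negative).
So the deviation strictly hurts on the open interval (€5622, €7182).

(€5622, €7182)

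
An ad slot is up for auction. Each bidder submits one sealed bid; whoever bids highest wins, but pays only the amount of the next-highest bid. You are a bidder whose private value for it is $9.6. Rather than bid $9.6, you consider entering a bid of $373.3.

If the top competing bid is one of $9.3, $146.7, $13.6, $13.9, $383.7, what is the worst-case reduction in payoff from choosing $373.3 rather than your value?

$137.1

$9.3: same outcome either way → loss $0.
$146.7: truthful gives $0, deviation gives −$137.1 → loss $137.1.
$13.6: truthful gives $0, deviation gives −$4 → loss $4.
$13.9: truthful gives $0, deviation gives −$4.3 → loss $4.3.
$383.7: same outcome either way → loss $0.
Maximum loss: $137.1.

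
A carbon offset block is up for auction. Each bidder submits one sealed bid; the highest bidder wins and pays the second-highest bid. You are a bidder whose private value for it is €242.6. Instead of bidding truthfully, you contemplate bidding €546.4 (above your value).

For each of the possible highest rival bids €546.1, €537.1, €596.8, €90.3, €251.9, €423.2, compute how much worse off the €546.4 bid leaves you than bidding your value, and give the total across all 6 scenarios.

The deviation costs you only when the competing bid falls strictly between €242.6 and €546.4; elsewhere both bids give the same outcome.
€546.1: truthful payoff €0, deviation payoff −€303.5 → loss €303.5.
€537.1: truthful payoff €0, deviation payoff −€294.5 → loss €294.5.
€596.8: outcomes coincide → loss €0.
€90.3: outcomes coincide → loss €0.
€251.9: truthful payoff €0, deviation payoff −€9.3 → loss €9.3.
€423.2: truthful payoff €0, deviation payoff −€180.6 → loss €180.6.
Total loss = €303.5 + €294.5 + €9.3 + €180.6 = €787.9.
In a second-price auction your bid sets only whether you win, not what you pay, so bidding your true value is weakly dominant.

€787.9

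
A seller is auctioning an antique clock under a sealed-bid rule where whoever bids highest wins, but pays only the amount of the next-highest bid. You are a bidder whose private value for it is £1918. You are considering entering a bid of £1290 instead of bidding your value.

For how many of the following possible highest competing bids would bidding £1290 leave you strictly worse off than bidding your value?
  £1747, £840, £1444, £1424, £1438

The deviation hurts exactly when the highest competing bid lies strictly between £1290 and £1918 — underbidding then forfeits a profitable win.
£1747: inside the interval → strictly worse (loss £171).
£840: below both → same outcome either way.
£1444: inside the interval → strictly worse (loss £474).
£1424: inside the interval → strictly worse (loss £494).
£1438: inside the interval → strictly worse (loss £480).
Count: 4.

4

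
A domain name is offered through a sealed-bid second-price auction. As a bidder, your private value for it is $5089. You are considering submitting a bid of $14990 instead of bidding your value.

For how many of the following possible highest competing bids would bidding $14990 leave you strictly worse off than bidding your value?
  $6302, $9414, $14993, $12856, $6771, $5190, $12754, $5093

7

The deviation hurts exactly when the highest competing bid lies strictly between $5089 and $14990 — overbidding then wins at a price above your value.
$6302: inside the interval → strictly worse (loss $1213).
$9414: inside the interval → strictly worse (loss $4325).
$14993: above both → same outcome either way.
$12856: inside the interval → strictly worse (loss $7767).
$6771: inside the interval → strictly worse (loss $1682).
$5190: inside the interval → strictly worse (loss $101).
$12754: inside the interval → strictly worse (loss $7665).
$5093: inside the interval → strictly worse (loss $4).
Count: 7.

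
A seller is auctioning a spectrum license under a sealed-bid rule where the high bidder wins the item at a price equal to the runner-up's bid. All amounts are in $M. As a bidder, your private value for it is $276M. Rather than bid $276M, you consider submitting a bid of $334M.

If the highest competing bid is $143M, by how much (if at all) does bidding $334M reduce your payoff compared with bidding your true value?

Bidding your value $276M: you win (since $276M > $143M) and pay $143M. Payoff $133M.
Bidding $334M: you win and pay $143M. Payoff $276M − $143M = $133M.
Difference = $133M − $133M = $0M; both bids lead to the same outcome because the competing bid is below both your value and your alternative bid.

$0M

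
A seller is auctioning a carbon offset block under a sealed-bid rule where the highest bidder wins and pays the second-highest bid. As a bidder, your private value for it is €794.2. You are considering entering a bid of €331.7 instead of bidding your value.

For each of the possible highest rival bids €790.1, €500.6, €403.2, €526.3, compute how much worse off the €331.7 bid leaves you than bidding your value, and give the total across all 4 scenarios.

The deviation costs you only when the competing bid falls strictly between €331.7 and €794.2; elsewhere both bids give the same outcome.
€790.1: truthful payoff €4.1, deviation payoff €0 → loss €4.1.
€500.6: truthful payoff €293.6, deviation payoff €0 → loss €293.6.
€403.2: truthful payoff €391, deviation payoff €0 → loss €391.
€526.3: truthful payoff €267.9, deviation payoff €0 → loss €267.9.
Total loss = €4.1 + €293.6 + €391 + €267.9 = €956.6.

€956.6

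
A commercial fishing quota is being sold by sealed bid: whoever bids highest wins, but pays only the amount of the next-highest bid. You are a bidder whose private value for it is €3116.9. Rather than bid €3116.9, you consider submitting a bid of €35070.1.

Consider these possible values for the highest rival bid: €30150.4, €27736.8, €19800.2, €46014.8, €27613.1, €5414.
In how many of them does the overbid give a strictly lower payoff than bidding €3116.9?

The deviation hurts exactly when the highest competing bid lies strictly between €3116.9 and €35070.1 — overbidding then wins at a price above your value.
€30150.4: inside the interval → strictly worse (loss €27033.5).
€27736.8: inside the interval → strictly worse (loss €24619.9).
€19800.2: inside the interval → strictly worse (loss €16683.3).
€46014.8: above both → same outcome either way.
€27613.1: inside the interval → strictly worse (loss €24496.2).
€5414: inside the interval → strictly worse (loss €2297.1).
Count: 5.

5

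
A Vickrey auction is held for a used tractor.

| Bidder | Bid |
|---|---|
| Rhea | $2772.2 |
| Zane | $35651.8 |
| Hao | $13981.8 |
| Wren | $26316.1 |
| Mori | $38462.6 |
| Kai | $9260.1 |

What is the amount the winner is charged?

$35651.8

Highest bid: Mori at $38462.6, so Mori wins.
Second-highest bid: Zane at $35651.8 — that is the price the winner pays.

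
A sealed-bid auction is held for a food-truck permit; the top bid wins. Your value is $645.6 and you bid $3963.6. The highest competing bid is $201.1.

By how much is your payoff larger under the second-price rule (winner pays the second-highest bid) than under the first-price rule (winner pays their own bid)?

You have the highest bid, so you win under either rule.
Second-price: pay $201.1 → payoff $444.5.
First-price: pay your own bid $3963.6 → payoff −$3318.
Difference = $444.5 − (−$3318) = $3762.5.

$3762.5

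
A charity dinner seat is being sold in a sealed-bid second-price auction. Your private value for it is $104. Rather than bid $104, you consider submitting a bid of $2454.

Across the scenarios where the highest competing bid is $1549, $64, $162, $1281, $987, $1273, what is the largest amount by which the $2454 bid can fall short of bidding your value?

$1445

$1549: truthful gives $0, deviation gives −$1445 → loss $1445.
$64: same outcome either way → loss $0.
$162: truthful gives $0, deviation gives −$58 → loss $58.
$1281: truthful gives $0, deviation gives −$1177 → loss $1177.
$987: truthful gives $0, deviation gives −$883 → loss $883.
$1273: truthful gives $0, deviation gives −$1169 → loss $1169.
Maximum loss: $1445.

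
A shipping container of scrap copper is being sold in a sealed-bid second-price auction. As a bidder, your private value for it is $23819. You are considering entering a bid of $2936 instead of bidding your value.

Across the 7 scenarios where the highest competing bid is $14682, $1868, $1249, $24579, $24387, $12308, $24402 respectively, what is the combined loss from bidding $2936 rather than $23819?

The deviation costs you only when the competing bid falls strictly between $2936 and $23819; elsewhere both bids give the same outcome.
$14682: truthful payoff $9137, deviation payoff $0 → loss $9137.
$1868: outcomes coincide → loss $0.
$1249: outcomes coincide → loss $0.
$24579: outcomes coincide → loss $0.
$24387: outcomes coincide → loss $0.
$12308: truthful payoff $11511, deviation payoff $0 → loss $11511.
$24402: outcomes coincide → loss $0.
Total loss = $9137 + $11511 = $20648.
Because the price is fixed by the runner-up's bid, deviating from your value can only change a good outcome into a bad one — never the reverse.

$20648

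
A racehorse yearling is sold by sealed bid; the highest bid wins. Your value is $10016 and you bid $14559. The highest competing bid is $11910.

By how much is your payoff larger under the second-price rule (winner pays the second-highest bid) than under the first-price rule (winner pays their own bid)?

$2649

You have the highest bid, so you win under either rule.
Second-price: pay $11910 → payoff −$1894.
First-price: pay your own bid $14559 → payoff −$4543.
Difference = −$1894 − (−$4543) = $2649.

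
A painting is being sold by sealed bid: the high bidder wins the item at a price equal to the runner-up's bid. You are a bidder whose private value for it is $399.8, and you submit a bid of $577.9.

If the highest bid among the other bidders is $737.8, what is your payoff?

$0

Your bid $577.9 is below the highest competing bid $737.8, so you lose.
A losing bidder pays nothing and receives nothing: payoff = $0.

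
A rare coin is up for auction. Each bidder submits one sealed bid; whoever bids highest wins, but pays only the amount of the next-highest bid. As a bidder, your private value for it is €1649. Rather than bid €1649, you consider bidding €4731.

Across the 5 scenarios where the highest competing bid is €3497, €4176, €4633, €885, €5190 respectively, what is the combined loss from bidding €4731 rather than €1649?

€7359

The deviation costs you only when the competing bid falls strictly between €1649 and €4731; elsewhere both bids give the same outcome.
€3497: truthful payoff €0, deviation payoff −€1848 → loss €1848.
€4176: truthful payoff €0, deviation payoff −€2527 → loss €2527.
€4633: truthful payoff €0, deviation payoff −€2984 → loss €2984.
€885: outcomes coincide → loss €0.
€5190: outcomes coincide → loss €0.
Total loss = €1848 + €2527 + €2984 = €7359.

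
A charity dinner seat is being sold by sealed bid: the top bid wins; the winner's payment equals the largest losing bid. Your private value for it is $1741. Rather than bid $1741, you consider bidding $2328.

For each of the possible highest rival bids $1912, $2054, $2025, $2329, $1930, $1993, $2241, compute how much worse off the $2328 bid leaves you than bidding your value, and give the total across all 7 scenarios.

$1709

The deviation costs you only when the competing bid falls strictly between $1741 and $2328; elsewhere both bids give the same outcome.
$1912: truthful payoff $0, deviation payoff −$171 → loss $171.
$2054: truthful payoff $0, deviation payoff −$313 → loss $313.
$2025: truthful payoff $0, deviation payoff −$284 → loss $284.
$2329: outcomes coincide → loss $0.
$1930: truthful payoff $0, deviation payoff −$189 → loss $189.
$1993: truthful payoff $0, deviation payoff −$252 → loss $252.
$2241: truthful payoff $0, deviation payoff −$500 → loss $500.
Total loss = $171 + $313 + $284 + $189 + $252 + $500 = $1709.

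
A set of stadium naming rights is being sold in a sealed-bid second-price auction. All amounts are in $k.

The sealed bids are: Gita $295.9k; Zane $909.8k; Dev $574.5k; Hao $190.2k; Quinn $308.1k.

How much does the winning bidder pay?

Highest bid: Zane at $909.8k, so Zane wins.
Second-highest bid: Dev at $574.5k — that is the price the winner pays.

$574.5k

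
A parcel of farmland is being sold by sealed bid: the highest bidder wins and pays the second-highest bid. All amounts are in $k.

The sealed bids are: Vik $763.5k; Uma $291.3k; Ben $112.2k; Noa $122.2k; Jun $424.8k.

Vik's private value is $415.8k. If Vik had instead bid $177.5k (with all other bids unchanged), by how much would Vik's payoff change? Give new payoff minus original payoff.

$9k

The highest bid among the other bidders is $424.8k; Vik's bid doesn't change that.
Original bid $763.5k: Vik is highest, pays the top rival bid $424.8k; payoff $415.8k − $424.8k = −$9k.
Alternative bid $177.5k: Vik is not highest (top rival bid is $424.8k); payoff $0k.
Change in payoff = $0k − (−$9k) = $9k.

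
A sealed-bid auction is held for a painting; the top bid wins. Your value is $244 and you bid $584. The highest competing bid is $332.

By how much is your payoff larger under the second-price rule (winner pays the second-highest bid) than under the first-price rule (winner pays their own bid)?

You have the highest bid, so you win under either rule.
Second-price: pay $332 → payoff −$88.
First-price: pay your own bid $584 → payoff −$340.
Difference = −$88 − (−$340) = $252.

$252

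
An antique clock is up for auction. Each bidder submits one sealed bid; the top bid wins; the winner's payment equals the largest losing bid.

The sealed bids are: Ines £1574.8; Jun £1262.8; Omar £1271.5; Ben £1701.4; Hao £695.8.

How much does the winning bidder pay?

Highest bid: Ben at £1701.4, so Ben wins.
Second-highest bid: Ines at £1574.8 — that is the price the winner pays.

£1574.8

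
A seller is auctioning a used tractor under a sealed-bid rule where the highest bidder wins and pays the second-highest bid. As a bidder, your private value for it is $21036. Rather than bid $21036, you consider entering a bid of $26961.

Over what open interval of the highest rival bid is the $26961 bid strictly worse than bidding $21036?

($21036, $26961)

If the competing bid is below $21036, both bids win at the same price — no difference.
If it is above $26961, both bids lose — no difference.
If it lies strictly between $21036 and $26961, bidding your value loses (payoff 0) while bidding $26961 wins at a price above your value (payoff negative).
So the deviation strictly hurts on the open interval ($21036, $26961).
In a second-price auction your bid sets only whether you win, not what you pay, so bidding your true value is weakly dominant.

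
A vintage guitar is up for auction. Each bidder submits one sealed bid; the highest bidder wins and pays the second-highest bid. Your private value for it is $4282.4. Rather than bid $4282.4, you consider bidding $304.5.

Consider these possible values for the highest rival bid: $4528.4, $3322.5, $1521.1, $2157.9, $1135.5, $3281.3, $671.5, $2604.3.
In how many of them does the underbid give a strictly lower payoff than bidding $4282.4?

The deviation hurts exactly when the highest competing bid lies strictly between $304.5 and $4282.4 — underbidding then forfeits a profitable win.
$4528.4: above both → same outcome either way.
$3322.5: inside the interval → strictly worse (loss $959.9).
$1521.1: inside the interval → strictly worse (loss $2761.3).
$2157.9: inside the interval → strictly worse (loss $2124.5).
$1135.5: inside the interval → strictly worse (loss $3146.9).
$3281.3: inside the interval → strictly worse (loss $1001.1).
$671.5: inside the interval → strictly worse (loss $3610.9).
$2604.3: inside the interval → strictly worse (loss $1678.1).
Count: 7.

7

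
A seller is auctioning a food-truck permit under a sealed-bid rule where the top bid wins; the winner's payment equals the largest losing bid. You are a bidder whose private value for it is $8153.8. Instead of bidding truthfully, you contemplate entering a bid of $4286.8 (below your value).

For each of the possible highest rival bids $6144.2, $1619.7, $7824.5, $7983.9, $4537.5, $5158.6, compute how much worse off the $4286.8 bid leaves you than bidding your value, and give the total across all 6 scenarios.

$9120.3

The deviation costs you only when the competing bid falls strictly between $4286.8 and $8153.8; elsewhere both bids give the same outcome.
$6144.2: truthful payoff $2009.6, deviation payoff $0 → loss $2009.6.
$1619.7: outcomes coincide → loss $0.
$7824.5: truthful payoff $329.3, deviation payoff $0 → loss $329.3.
$7983.9: truthful payoff $169.9, deviation payoff $0 → loss $169.9.
$4537.5: truthful payoff $3616.3, deviation payoff $0 → loss $3616.3.
$5158.6: truthful payoff $2995.2, deviation payoff $0 → loss $2995.2.
Total loss = $2009.6 + $329.3 + $169.9 + $3616.3 + $2995.2 = $9120.3.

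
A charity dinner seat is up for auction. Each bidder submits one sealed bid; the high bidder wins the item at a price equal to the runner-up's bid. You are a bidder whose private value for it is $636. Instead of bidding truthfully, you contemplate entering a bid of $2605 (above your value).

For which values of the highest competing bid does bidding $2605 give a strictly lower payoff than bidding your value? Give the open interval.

If the competing bid is below $636, both bids win at the same price — no difference.
If it is above $2605, both bids lose — no difference.
If it lies strictly between $636 and $2605, bidding your value loses (payoff 0) while bidding $2605 wins at a price above your value (payoff negative).
So the deviation strictly hurts on the open interval ($636, $2605).

($636, $2605)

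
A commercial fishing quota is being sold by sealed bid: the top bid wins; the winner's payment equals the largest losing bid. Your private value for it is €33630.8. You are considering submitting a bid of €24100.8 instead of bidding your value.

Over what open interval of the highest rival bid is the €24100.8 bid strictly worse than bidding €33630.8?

If the competing bid is below €24100.8, both bids win at the same price — no difference.
If it is above €33630.8, both bids lose — no difference.
If it lies strictly between €24100.8 and €33630.8, bidding your value wins at a price below your value (positive payoff) while bidding €24100.8 loses (payoff 0).
So the deviation strictly hurts on the open interval (€24100.8, €33630.8).

(€24100.8, €33630.8)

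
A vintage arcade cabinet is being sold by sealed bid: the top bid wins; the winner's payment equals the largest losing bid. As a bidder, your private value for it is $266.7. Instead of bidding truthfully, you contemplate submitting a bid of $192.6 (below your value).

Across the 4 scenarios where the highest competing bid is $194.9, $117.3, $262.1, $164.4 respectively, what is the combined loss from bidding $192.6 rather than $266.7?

The deviation costs you only when the competing bid falls strictly between $192.6 and $266.7; elsewhere both bids give the same outcome.
$194.9: truthful payoff $71.8, deviation payoff $0 → loss $71.8.
$117.3: outcomes coincide → loss $0.
$262.1: truthful payoff $4.6, deviation payoff $0 → loss $4.6.
$164.4: outcomes coincide → loss $0.
Total loss = $71.8 + $4.6 = $76.4.
Because the price is fixed by the runner-up's bid, deviating from your value can only change a good outcome into a bad one — never the reverse.

$76.4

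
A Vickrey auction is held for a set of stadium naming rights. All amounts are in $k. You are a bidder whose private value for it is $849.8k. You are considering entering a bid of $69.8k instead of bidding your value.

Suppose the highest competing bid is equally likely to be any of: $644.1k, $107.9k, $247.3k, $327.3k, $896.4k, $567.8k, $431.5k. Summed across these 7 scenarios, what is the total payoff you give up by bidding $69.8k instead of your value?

The deviation costs you only when the competing bid falls strictly between $69.8k and $849.8k; elsewhere both bids give the same outcome.
$644.1k: truthful payoff $205.7k, deviation payoff $0k → loss $205.7k.
$107.9k: truthful payoff $741.9k, deviation payoff $0k → loss $741.9k.
$247.3k: truthful payoff $602.5k, deviation payoff $0k → loss $602.5k.
$327.3k: truthful payoff $522.5k, deviation payoff $0k → loss $522.5k.
$896.4k: outcomes coincide → loss $0k.
$567.8k: truthful payoff $282k, deviation payoff $0k → loss $282k.
$431.5k: truthful payoff $418.3k, deviation payoff $0k → loss $418.3k.
Total loss = $205.7k + $741.9k + $602.5k + $522.5k + $282k + $418.3k = $2772.9k.

$2772.9k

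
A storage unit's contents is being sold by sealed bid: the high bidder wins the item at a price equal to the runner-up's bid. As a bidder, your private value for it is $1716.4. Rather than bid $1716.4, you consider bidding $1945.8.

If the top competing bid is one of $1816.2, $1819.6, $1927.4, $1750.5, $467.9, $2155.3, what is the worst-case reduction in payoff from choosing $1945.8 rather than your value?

$1816.2: truthful gives $0, deviation gives −$99.8 → loss $99.8.
$1819.6: truthful gives $0, deviation gives −$103.2 → loss $103.2.
$1927.4: truthful gives $0, deviation gives −$211 → loss $211.
$1750.5: truthful gives $0, deviation gives −$34.1 → loss $34.1.
$467.9: same outcome either way → loss $0.
$2155.3: same outcome either way → loss $0.
Maximum loss: $211.

$211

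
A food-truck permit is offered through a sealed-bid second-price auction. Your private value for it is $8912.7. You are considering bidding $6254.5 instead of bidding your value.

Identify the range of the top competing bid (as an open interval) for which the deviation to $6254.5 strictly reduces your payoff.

If the competing bid is below $6254.5, both bids win at the same price — no difference.
If it is above $8912.7, both bids lose — no difference.
If it lies strictly between $6254.5 and $8912.7, bidding your value wins at a price below your value (positive payoff) while bidding $6254.5 loses (payoff 0).
So the deviation strictly hurts on the open interval ($6254.5, $8912.7).

($6254.5, $8912.7)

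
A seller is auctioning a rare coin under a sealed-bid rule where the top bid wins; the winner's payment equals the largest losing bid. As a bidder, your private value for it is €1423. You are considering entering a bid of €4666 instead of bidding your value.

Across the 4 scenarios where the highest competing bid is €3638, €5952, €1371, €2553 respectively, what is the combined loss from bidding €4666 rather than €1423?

The deviation costs you only when the competing bid falls strictly between €1423 and €4666; elsewhere both bids give the same outcome.
€3638: truthful payoff €0, deviation payoff −€2215 → loss €2215.
€5952: outcomes coincide → loss €0.
€1371: outcomes coincide → loss €0.
€2553: truthful payoff €0, deviation payoff −€1130 → loss €1130.
Total loss = €2215 + €1130 = €3345.

€3345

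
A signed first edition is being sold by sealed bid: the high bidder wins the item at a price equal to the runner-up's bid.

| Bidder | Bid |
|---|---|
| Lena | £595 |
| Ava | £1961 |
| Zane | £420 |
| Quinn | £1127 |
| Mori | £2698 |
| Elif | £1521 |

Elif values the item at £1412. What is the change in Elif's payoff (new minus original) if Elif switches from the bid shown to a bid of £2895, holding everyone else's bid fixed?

−£1286

The highest bid among the other bidders is £2698; Elif's bid doesn't change that.
Original bid £1521: Elif is not highest (top rival bid is £2698); payoff £0.
Alternative bid £2895: Elif is highest, pays the top rival bid £2698; payoff £1412 − £2698 = −£1286.
Change in payoff = −£1286 − (£0) = −£1286.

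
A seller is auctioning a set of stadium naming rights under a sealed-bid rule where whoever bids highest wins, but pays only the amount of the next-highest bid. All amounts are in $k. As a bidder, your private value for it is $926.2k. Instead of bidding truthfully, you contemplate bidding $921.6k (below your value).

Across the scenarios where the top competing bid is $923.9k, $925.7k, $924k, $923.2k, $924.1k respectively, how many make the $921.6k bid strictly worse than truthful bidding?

The deviation hurts exactly when the highest competing bid lies strictly between $921.6k and $926.2k — underbidding then forfeits a profitable win.
$923.9k: inside the interval → strictly worse (loss $2.3k).
$925.7k: inside the interval → strictly worse (loss $0.5k).
$924k: inside the interval → strictly worse (loss $2.2k).
$923.2k: inside the interval → strictly worse (loss $3k).
$924.1k: inside the interval → strictly worse (loss $2.1k).
Count: 5.

5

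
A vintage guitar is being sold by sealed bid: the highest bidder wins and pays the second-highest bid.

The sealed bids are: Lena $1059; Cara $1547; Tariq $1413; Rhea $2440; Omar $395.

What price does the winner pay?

$1547

Highest bid: Rhea at $2440, so Rhea wins.
Second-highest bid: Cara at $1547 — that is the price the winner pays.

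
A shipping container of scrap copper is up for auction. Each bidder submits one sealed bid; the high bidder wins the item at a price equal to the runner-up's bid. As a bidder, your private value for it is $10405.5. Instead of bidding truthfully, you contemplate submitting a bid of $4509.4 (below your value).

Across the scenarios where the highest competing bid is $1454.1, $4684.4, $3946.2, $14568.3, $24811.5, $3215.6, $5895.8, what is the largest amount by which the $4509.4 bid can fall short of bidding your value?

$1454.1: same outcome either way → loss $0.
$4684.4: truthful gives $5721.1, deviation gives $0 → loss $5721.1.
$3946.2: same outcome either way → loss $0.
$14568.3: same outcome either way → loss $0.
$24811.5: same outcome either way → loss $0.
$3215.6: same outcome either way → loss $0.
$5895.8: truthful gives $4509.7, deviation gives $0 → loss $4509.7.
Maximum loss: $5721.1.

$5721.1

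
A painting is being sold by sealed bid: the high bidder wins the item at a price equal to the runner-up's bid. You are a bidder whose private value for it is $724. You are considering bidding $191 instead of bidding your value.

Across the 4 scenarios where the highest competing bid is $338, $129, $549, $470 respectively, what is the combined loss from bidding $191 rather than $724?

$815

The deviation costs you only when the competing bid falls strictly between $191 and $724; elsewhere both bids give the same outcome.
$338: truthful payoff $386, deviation payoff $0 → loss $386.
$129: outcomes coincide → loss $0.
$549: truthful payoff $175, deviation payoff $0 → loss $175.
$470: truthful payoff $254, deviation payoff $0 → loss $254.
Total loss = $386 + $175 + $254 = $815.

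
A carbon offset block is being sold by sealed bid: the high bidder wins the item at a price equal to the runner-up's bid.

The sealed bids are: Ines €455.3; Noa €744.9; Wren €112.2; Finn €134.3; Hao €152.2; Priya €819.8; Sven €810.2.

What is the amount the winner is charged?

Highest bid: Priya at €819.8, so Priya wins.
Second-highest bid: Sven at €810.2 — that is the price the winner pays.

€810.2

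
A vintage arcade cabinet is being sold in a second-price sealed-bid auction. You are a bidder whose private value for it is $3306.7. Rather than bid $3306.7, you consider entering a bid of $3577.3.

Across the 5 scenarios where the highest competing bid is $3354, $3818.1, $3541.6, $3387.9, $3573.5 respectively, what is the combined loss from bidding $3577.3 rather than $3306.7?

$630.2

The deviation costs you only when the competing bid falls strictly between $3306.7 and $3577.3; elsewhere both bids give the same outcome.
$3354: truthful payoff $0, deviation payoff −$47.3 → loss $47.3.
$3818.1: outcomes coincide → loss $0.
$3541.6: truthful payoff $0, deviation payoff −$234.9 → loss $234.9.
$3387.9: truthful payoff $0, deviation payoff −$81.2 → loss $81.2.
$3573.5: truthful payoff $0, deviation payoff −$266.8 → loss $266.8.
Total loss = $47.3 + $234.9 + $81.2 + $266.8 = $630.2.
Truthful bidding weakly dominates here: raising your bid can only win items priced above your value, and lowering it can only forfeit items priced below.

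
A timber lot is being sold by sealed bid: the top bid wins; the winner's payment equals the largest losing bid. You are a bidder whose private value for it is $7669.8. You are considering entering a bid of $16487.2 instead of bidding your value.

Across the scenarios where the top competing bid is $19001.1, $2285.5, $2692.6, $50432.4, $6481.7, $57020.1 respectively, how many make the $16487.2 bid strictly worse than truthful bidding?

The deviation hurts exactly when the highest competing bid lies strictly between $7669.8 and $16487.2 — overbidding then wins at a price above your value.
$19001.1: above both → same outcome either way.
$2285.5: below both → same outcome either way.
$2692.6: below both → same outcome either way.
$50432.4: above both → same outcome either way.
$6481.7: below both → same outcome either way.
$57020.1: above both → same outcome either way.
Count: 0.

0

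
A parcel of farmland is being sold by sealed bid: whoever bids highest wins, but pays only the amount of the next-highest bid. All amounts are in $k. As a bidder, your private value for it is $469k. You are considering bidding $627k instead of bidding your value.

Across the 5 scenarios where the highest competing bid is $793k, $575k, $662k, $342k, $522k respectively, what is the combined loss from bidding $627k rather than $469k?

The deviation costs you only when the competing bid falls strictly between $469k and $627k; elsewhere both bids give the same outcome.
$793k: outcomes coincide → loss $0k.
$575k: truthful payoff $0k, deviation payoff −$106k → loss $106k.
$662k: outcomes coincide → loss $0k.
$342k: outcomes coincide → loss $0k.
$522k: truthful payoff $0k, deviation payoff −$53k → loss $53k.
Total loss = $106k + $53k = $159k.

$159k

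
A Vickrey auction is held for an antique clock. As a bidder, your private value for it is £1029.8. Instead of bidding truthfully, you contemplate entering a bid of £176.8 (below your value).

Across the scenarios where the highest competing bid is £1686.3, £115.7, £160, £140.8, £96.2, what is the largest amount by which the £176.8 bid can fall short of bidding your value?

£0

£1686.3: same outcome either way → loss £0.
£115.7: same outcome either way → loss £0.
£160: same outcome either way → loss £0.
£140.8: same outcome either way → loss £0.
£96.2: same outcome either way → loss £0.
Maximum loss: £0.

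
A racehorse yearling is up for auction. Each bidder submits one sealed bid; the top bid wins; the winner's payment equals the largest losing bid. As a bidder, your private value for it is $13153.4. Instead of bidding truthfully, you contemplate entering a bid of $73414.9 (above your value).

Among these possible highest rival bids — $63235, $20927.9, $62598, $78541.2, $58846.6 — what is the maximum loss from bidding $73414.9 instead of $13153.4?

$50081.6

$63235: truthful gives $0, deviation gives −$50081.6 → loss $50081.6.
$20927.9: truthful gives $0, deviation gives −$7774.5 → loss $7774.5.
$62598: truthful gives $0, deviation gives −$49444.6 → loss $49444.6.
$78541.2: same outcome either way → loss $0.
$58846.6: truthful gives $0, deviation gives −$45693.2 → loss $45693.2.
Maximum loss: $50081.6.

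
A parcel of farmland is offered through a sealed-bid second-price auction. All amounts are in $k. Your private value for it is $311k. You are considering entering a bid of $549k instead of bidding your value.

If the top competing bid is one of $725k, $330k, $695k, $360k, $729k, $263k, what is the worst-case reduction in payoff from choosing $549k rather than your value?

$725k: same outcome either way → loss $0k.
$330k: truthful gives $0k, deviation gives −$19k → loss $19k.
$695k: same outcome either way → loss $0k.
$360k: truthful gives $0k, deviation gives −$49k → loss $49k.
$729k: same outcome either way → loss $0k.
$263k: same outcome either way → loss $0k.
Maximum loss: $49k.

$49k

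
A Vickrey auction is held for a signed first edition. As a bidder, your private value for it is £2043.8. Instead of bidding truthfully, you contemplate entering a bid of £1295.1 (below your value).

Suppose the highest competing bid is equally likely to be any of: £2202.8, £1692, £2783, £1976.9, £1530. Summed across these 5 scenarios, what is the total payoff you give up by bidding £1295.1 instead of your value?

£932.5

The deviation costs you only when the competing bid falls strictly between £1295.1 and £2043.8; elsewhere both bids give the same outcome.
£2202.8: outcomes coincide → loss £0.
£1692: truthful payoff £351.8, deviation payoff £0 → loss £351.8.
£2783: outcomes coincide → loss £0.
£1976.9: truthful payoff £66.9, deviation payoff £0 → loss £66.9.
£1530: truthful payoff £513.8, deviation payoff £0 → loss £513.8.
Total loss = £351.8 + £66.9 + £513.8 = £932.5.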